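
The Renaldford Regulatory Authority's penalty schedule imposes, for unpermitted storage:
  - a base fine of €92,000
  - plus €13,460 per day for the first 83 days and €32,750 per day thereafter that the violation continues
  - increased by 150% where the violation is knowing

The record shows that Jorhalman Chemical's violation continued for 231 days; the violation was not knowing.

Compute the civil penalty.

€6,056,180

First 83 days: 83 × €13,460 = €1,117,180
Remaining days: (231 − 83) × €32,750 = €4,847,000
Per-day component: €1,117,180 + €4,847,000 = €5,964,180
Base plus per-day: €92,000 + €5,964,180 = €6,056,180
The violation was not knowing: no 150% increase.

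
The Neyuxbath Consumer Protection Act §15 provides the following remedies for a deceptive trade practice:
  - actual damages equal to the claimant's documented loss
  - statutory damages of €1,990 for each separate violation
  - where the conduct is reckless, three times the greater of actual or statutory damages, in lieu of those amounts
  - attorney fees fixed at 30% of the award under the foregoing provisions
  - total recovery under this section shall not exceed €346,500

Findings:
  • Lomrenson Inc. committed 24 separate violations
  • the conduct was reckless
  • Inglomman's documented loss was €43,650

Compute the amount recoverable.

Statutory damages: 24 × €1,990 = €47,760
Greater of actual damages (€43,650) or statutory damages (€47,760): €47,760
Trebled: 3 × €47,760 = €143,280
Attorney fees: 30% of €143,280 = €42,984
Total before cap: €143,280 + €42,984 = €186,264
Cap at €346,500: €186,264 is within the cap, no reduction.

€186,264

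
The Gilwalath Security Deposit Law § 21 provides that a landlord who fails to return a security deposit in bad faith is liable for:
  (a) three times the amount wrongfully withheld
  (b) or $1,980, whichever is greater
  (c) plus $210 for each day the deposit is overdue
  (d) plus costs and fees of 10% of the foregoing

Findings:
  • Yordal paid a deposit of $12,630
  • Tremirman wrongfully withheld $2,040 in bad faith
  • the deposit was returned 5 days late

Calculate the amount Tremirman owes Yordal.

Trebled: 3 × $2,040 = $6,120
Minimum $1,980: $6,120 meets the minimum, no increase.
Late-return penalty: 5 × $210 = $1,050
Damages plus late penalty: $6,120 + $1,050 = $7,170
Costs and fees: 10% of $7,170 = $717
Total recovery: $7,170 + $717 = $7,887

$7,887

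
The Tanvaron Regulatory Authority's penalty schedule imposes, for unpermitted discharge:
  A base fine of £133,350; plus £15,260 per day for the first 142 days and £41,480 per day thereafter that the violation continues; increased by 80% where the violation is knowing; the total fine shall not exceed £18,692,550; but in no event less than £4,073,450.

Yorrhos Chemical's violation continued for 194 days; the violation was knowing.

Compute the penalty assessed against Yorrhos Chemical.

£8,023,014

First 142 days: 142 × £15,260 = £2,166,920
Remaining days: (194 − 142) × £41,480 = £2,156,960
Per-day component: £2,166,920 + £2,156,960 = £4,323,880
Base plus per-day: £133,350 + £4,323,880 = £4,457,230
Enhancement: 80% of £4,457,230 = £3,565,784
Enhanced fine: £4,457,230 + £3,565,784 = £8,023,014
Cap at £18,692,550: £8,023,014 is within the cap, no reduction.
Minimum £4,073,450: £8,023,014 meets the minimum, no increase.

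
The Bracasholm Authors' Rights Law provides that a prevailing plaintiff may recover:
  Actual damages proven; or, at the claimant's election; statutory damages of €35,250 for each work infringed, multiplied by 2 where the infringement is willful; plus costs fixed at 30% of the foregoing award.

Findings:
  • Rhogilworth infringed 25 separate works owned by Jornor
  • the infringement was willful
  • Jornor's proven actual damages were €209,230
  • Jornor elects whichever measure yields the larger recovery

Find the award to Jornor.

Award: €2,291,250

Statutory damages: 25 × €35,250 = €881,250
Doubled: 2 × €881,250 = €1,762,500
Greater of actual damages (€209,230) or enhanced statutory damages (€1,762,500): €1,762,500
Costs: 30% of €1,762,500 = €528,750
Award plus costs: €1,762,500 + €528,750 = €2,291,250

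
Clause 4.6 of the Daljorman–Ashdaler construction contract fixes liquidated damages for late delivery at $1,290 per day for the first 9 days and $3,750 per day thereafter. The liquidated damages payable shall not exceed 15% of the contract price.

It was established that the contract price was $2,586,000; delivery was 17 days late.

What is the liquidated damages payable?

First 9 days: 9 × $1,290 = $11,610
Remaining days: (17 − 9) × $3,750 = $30,000
Accrued per-day damages: $11,610 + $30,000 = $41,610
Cap: 15% of $2,586,000 = $387,900
Cap at $387,900: $41,610 is within the cap, no reduction.

$41,610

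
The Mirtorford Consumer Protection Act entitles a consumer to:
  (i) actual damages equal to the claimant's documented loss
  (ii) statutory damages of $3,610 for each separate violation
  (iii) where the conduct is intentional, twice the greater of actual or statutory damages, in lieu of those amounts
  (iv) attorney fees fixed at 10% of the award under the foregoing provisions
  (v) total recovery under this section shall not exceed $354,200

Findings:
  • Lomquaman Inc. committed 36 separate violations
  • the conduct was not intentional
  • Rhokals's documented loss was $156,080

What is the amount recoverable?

Statutory damages: 36 × $3,610 = $129,960
Conduct not intentional: the in-lieu enhancement does not apply.
Actual plus statutory damages: $156,080 + $129,960 = $286,040
Attorney fees: 10% of $286,040 = $28,604
Total before cap: $286,040 + $28,604 = $314,644
Cap at $354,200: $314,644 is within the cap, no reduction.

$314,644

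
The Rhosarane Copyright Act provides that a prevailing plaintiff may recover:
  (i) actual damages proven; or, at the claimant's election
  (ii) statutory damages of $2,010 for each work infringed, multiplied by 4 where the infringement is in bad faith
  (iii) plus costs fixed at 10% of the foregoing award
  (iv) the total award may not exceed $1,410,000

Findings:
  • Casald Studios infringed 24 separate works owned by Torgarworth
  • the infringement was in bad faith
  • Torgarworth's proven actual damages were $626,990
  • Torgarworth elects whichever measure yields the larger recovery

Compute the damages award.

Statutory damages: 24 × $2,010 = $48,240
Multiplied by 4: 4 × $48,240 = $192,960
Greater of actual damages ($626,990) or enhanced statutory damages ($192,960): $626,990
Costs: 10% of $626,990 = $62,699
Award plus costs: $626,990 + $62,699 = $689,689
Cap at $1,410,000: $689,689 is within the cap, no reduction.

Award: $689,689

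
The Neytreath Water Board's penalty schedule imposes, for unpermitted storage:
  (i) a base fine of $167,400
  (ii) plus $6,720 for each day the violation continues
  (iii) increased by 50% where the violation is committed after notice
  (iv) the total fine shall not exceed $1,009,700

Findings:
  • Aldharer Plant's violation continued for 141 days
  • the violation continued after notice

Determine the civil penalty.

$1,009,700

Per-day component: 141 × $6,720 = $947,520
Base plus per-day: $167,400 + $947,520 = $1,114,920
Enhancement: 50% of $1,114,920 = $557,460
Enhanced fine: $1,114,920 + $557,460 = $1,672,380
Cap at $1,009,700: $1,672,380 exceeds the cap → $1,009,700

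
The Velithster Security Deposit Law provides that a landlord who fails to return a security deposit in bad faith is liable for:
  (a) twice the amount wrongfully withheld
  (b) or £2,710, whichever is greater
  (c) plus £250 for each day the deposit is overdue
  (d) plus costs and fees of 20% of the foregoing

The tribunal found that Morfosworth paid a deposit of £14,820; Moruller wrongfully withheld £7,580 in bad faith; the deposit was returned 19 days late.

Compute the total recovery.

Recovery: £23,892

Doubled: 2 × £7,580 = £15,160
Minimum £2,710: £15,160 meets the minimum, no increase.
Late-return penalty: 19 × £250 = £4,750
Damages plus late penalty: £15,160 + £4,750 = £19,910
Costs and fees: 20% of £19,910 = £3,982
Total recovery: £19,910 + £3,982 = £23,892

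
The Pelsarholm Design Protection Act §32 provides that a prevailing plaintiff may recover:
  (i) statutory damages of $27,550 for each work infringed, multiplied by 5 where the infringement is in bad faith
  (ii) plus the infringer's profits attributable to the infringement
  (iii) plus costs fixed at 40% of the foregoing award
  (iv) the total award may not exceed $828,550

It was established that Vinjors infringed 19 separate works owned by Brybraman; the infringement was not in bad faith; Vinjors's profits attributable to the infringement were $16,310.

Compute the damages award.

Statutory damages: 19 × $27,550 = $523,450
Infringement not in bad faith: no ×5 enhancement.
Combined award: $523,450 + $16,310 = $539,760
Costs: 40% of $539,760 = $215,904
Award plus costs: $539,760 + $215,904 = $755,664
Cap at $828,550: $755,664 is within the cap, no reduction.

Award: $755,664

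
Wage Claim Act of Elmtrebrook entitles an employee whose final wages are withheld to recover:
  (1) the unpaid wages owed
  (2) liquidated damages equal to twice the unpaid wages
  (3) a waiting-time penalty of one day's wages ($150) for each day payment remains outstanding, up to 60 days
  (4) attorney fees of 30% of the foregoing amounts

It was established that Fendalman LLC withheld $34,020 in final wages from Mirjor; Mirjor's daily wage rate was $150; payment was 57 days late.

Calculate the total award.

Doubled: 2 × $34,020 = $68,040
Penalty days: min(57, 60) = 57
Waiting-time penalty: 57 × $150 = $8,550
Subtotal: $34,020 + $68,040 + $8,550 = $110,610
Attorney fees: 30% of $110,610 = $33,183
Total award: $110,610 + $33,183 = $143,793

Total award: $143,793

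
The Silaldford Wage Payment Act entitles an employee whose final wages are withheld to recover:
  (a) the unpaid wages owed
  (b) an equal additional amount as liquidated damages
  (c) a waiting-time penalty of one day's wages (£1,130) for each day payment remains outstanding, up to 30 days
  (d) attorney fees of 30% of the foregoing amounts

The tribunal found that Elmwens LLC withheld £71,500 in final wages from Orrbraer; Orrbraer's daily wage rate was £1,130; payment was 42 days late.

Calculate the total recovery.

Liquidated damages (equal amount): £71,500
Penalty days: min(42, 30) = 30
Waiting-time penalty: 30 × £1,130 = £33,900
Subtotal: £71,500 + £71,500 + £33,900 = £176,900
Attorney fees: 30% of £176,900 = £53,070
Total award: £176,900 + £53,070 = £229,970

Total award: £229,970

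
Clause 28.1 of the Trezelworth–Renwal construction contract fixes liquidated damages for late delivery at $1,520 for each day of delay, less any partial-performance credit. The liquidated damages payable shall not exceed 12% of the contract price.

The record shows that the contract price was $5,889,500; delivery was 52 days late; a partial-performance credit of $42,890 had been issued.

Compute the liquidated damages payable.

Per-day damages: 52 × $1,520 = $79,040
Less partial-performance credit: $79,040 − $42,890 = $36,150
Cap: 12% of $5,889,500 = $706,740
Cap at $706,740: $36,150 is within the cap, no reduction.

$36,150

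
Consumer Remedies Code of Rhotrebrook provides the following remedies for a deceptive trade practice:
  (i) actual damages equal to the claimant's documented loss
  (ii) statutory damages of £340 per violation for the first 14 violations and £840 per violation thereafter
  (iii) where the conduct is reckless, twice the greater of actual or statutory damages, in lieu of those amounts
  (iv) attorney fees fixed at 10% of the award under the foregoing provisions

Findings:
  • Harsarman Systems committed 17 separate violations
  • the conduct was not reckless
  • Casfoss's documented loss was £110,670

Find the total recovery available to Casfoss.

Total recovery: £129,745

First 14 violations: 14 × £340 = £4,760
Remaining violations: (17 − 14) × £840 = £2,520
Statutory damages: £4,760 + £2,520 = £7,280
Conduct not reckless: the in-lieu enhancement does not apply.
Actual plus statutory damages: £110,670 + £7,280 = £117,950
Attorney fees: 10% of £117,950 = £11,795
Total recovery: £117,950 + £11,795 = £129,745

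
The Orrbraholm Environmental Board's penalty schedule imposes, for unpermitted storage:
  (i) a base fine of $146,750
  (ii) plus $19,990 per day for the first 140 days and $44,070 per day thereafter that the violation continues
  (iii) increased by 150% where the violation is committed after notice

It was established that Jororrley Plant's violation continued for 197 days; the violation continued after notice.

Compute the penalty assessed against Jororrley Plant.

First 140 days: 140 × $19,990 = $2,798,600
Remaining days: (197 − 140) × $44,070 = $2,511,990
Per-day component: $2,798,600 + $2,511,990 = $5,310,590
Base plus per-day: $146,750 + $5,310,590 = $5,457,340
Enhancement: 150% of $5,457,340 = $8,186,010
Enhanced fine: $5,457,340 + $8,186,010 = $13,643,350

$13,643,350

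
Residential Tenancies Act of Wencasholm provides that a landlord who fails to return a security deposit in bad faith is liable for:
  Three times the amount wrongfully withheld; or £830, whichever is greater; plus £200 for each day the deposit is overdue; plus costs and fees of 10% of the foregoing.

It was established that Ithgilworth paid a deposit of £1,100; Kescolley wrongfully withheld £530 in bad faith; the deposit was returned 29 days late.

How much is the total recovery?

£8,129

Trebled: 3 × £530 = £1,590
Minimum £830: £1,590 meets the minimum, no increase.
Late-return penalty: 29 × £200 = £5,800
Damages plus late penalty: £1,590 + £5,800 = £7,390
Costs and fees: 10% of £7,390 = £739
Total recovery: £7,390 + £739 = £8,129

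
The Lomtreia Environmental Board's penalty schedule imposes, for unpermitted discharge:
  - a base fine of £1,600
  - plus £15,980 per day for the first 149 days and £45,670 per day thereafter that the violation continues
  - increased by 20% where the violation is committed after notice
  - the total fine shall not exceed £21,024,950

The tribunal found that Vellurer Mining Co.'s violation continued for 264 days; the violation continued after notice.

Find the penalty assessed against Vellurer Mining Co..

£9,161,604

First 149 days: 149 × £15,980 = £2,381,020
Remaining days: (264 − 149) × £45,670 = £5,252,050
Per-day component: £2,381,020 + £5,252,050 = £7,633,070
Base plus per-day: £1,600 + £7,633,070 = £7,634,670
Enhancement: 20% of £7,634,670 = £1,526,934
Enhanced fine: £7,634,670 + £1,526,934 = £9,161,604
Cap at £21,024,950: £9,161,604 is within the cap, no reduction.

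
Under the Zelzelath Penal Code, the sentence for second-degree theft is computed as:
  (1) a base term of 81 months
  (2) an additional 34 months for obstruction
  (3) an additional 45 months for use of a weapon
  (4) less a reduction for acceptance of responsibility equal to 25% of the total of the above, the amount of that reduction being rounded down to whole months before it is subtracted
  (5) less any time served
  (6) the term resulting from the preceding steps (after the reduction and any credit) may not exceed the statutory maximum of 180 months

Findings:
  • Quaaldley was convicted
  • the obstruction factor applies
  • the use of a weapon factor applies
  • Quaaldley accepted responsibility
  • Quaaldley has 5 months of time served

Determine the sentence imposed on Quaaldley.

115 months

Obstruction enhancement: +34 months
Use of a weapon enhancement: +45 months
Adjusted term: 81 months + 34 months + 45 months = 160 months
Acceptance of responsibility reduction: 25% of 160 months = 40 months (rounded down)
After reduction: 160 − 40 = 120 months
Less time served: 120 months − 5 months = 115 months
Cap at 180 months: 115 months is within the cap, no reduction.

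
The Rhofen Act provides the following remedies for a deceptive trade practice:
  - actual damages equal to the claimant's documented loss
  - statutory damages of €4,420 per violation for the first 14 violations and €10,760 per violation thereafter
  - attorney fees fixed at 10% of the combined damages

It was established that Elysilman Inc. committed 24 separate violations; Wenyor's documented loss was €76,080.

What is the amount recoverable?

First 14 violations: 14 × €4,420 = €61,880
Remaining violations: (24 − 14) × €10,760 = €107,600
Statutory damages: €61,880 + €107,600 = €169,480
Combined damages: €76,080 + €169,480 = €245,560
Attorney fees: 10% of €245,560 = €24,556
Total recovery: €245,560 + €24,556 = €270,116

€270,116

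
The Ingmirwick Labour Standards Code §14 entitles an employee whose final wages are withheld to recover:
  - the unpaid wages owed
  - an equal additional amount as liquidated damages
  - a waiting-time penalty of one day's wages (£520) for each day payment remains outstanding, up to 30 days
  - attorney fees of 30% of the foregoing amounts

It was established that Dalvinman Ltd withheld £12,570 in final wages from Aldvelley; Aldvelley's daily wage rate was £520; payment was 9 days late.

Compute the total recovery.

£38,766

Liquidated damages (equal amount): £12,570
Penalty days: min(9, 30) = 9
Waiting-time penalty: 9 × £520 = £4,680
Subtotal: £12,570 + £12,570 + £4,680 = £29,820
Attorney fees: 30% of £29,820 = £8,946
Total award: £29,820 + £8,946 = £38,766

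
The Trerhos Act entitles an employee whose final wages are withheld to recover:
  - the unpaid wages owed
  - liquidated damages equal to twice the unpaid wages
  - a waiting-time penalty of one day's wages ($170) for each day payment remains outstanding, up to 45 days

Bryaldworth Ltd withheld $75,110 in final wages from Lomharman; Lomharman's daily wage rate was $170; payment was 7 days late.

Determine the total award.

$226,520

Doubled: 2 × $75,110 = $150,220
Penalty days: min(7, 45) = 7
Waiting-time penalty: 7 × $170 = $1,190
Total award: $75,110 + $150,220 + $1,190 = $226,520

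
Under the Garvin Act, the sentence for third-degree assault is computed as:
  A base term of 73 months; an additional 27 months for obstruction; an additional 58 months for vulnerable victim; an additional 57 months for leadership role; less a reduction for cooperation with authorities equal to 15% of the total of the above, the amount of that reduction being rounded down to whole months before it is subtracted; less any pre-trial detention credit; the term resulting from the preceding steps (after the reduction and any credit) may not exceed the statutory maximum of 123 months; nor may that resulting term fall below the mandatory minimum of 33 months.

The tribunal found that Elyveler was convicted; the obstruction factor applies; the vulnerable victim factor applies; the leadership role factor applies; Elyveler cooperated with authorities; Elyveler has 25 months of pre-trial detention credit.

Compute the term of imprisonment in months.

Obstruction enhancement: +27 months
Vulnerable victim enhancement: +58 months
Leadership role enhancement: +57 months
Adjusted term: 73 months + 27 months + 58 months + 57 months = 215 months
Cooperation with authorities reduction: 15% of 215 months = 32 months (rounded down)
After reduction: 215 − 32 = 183 months
Less pre-trial detention credit: 183 months − 25 months = 158 months
Cap at 123 months: 158 months exceeds the cap → 123 months
Minimum 33 months: 123 months meets the minimum, no increase.

123 months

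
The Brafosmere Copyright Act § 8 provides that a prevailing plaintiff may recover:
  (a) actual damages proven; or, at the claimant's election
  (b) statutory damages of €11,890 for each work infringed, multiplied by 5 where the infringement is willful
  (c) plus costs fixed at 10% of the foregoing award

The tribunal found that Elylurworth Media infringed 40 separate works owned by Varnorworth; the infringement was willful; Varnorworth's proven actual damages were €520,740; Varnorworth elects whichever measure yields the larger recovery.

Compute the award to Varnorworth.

Award: €2,615,800

Statutory damages: 40 × €11,890 = €475,600
Multiplied by 5: 5 × €475,600 = €2,378,000
Greater of actual damages (€520,740) or enhanced statutory damages (€2,378,000): €2,378,000
Costs: 10% of €2,378,000 = €237,800
Award plus costs: €2,378,000 + €237,800 = €2,615,800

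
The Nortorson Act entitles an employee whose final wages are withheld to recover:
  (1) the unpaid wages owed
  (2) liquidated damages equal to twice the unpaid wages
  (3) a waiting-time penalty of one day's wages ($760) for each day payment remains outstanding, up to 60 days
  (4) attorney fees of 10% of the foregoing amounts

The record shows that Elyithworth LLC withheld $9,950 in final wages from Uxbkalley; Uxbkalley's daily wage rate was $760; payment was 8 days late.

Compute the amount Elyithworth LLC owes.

$39,523

Doubled: 2 × $9,950 = $19,900
Penalty days: min(8, 60) = 8
Waiting-time penalty: 8 × $760 = $6,080
Subtotal: $9,950 + $19,900 + $6,080 = $35,930
Attorney fees: 10% of $35,930 = $3,593
Total award: $35,930 + $3,593 = $39,523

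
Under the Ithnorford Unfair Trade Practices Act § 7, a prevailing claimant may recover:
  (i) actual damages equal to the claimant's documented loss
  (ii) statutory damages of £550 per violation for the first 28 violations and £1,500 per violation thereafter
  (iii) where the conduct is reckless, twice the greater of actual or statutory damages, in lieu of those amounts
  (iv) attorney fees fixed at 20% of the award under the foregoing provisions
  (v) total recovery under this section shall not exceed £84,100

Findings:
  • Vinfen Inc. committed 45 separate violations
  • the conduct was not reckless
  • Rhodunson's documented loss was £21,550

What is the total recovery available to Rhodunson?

£74,940

First 28 violations: 28 × £550 = £15,400
Remaining violations: (45 − 28) × £1,500 = £25,500
Statutory damages: £15,400 + £25,500 = £40,900
Conduct not reckless: the in-lieu enhancement does not apply.
Actual plus statutory damages: £21,550 + £40,900 = £62,450
Attorney fees: 20% of £62,450 = £12,490
Total before cap: £62,450 + £12,490 = £74,940
Cap at £84,100: £74,940 is within the cap, no reduction.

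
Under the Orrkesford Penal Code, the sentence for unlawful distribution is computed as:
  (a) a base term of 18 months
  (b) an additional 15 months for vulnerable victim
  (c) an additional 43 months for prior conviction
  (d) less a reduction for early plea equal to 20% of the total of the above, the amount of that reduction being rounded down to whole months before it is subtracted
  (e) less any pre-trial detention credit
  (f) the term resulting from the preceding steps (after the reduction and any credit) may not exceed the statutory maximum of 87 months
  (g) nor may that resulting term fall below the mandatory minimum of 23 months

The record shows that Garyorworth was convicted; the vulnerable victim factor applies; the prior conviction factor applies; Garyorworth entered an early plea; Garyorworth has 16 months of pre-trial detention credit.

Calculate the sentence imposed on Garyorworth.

45 months

Vulnerable victim enhancement: +15 months
Prior conviction enhancement: +43 months
Adjusted term: 18 months + 15 months + 43 months = 76 months
Early plea reduction: 20% of 76 months = 15 months (rounded down)
After reduction: 76 − 15 = 61 months
Less pre-trial detention credit: 61 months − 16 months = 45 months
Cap at 87 months: 45 months is within the cap, no reduction.
Minimum 23 months: 45 months meets the minimum, no increase.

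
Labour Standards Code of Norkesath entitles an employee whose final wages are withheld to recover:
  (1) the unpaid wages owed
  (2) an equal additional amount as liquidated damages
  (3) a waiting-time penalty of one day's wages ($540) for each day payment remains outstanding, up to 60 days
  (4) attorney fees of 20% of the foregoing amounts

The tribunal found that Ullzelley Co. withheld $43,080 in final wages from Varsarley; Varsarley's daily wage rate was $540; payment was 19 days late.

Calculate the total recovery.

Liquidated damages (equal amount): $43,080
Penalty days: min(19, 60) = 19
Waiting-time penalty: 19 × $540 = $10,260
Subtotal: $43,080 + $43,080 + $10,260 = $96,420
Attorney fees: 20% of $96,420 = $19,284
Total award: $96,420 + $19,284 = $115,704

$115,704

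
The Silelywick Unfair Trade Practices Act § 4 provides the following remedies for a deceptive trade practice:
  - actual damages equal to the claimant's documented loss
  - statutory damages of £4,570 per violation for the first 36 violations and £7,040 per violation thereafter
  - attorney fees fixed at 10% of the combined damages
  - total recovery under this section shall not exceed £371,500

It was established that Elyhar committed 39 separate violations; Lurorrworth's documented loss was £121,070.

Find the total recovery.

£337,381

First 36 violations: 36 × £4,570 = £164,520
Remaining violations: (39 − 36) × £7,040 = £21,120
Statutory damages: £164,520 + £21,120 = £185,640
Combined damages: £121,070 + £185,640 = £306,710
Attorney fees: 10% of £306,710 = £30,671
Total before cap: £306,710 + £30,671 = £337,381
Cap at £371,500: £337,381 is within the cap, no reduction.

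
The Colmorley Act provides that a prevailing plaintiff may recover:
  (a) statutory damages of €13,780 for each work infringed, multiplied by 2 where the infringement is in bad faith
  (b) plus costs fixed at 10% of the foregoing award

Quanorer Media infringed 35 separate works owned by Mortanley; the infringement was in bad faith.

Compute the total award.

Statutory damages: 35 × €13,780 = €482,300
Doubled: 2 × €482,300 = €964,600
Costs: 10% of €964,600 = €96,460
Award plus costs: €964,600 + €96,460 = €1,061,060

€1,061,060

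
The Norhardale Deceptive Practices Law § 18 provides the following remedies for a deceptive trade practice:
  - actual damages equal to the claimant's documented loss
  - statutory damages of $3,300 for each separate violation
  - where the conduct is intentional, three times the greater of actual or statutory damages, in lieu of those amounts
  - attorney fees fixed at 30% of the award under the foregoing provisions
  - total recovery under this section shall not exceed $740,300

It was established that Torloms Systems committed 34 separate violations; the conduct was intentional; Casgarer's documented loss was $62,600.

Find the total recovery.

Total recovery: $437,580

Statutory damages: 34 × $3,300 = $112,200
Greater of actual damages ($62,600) or statutory damages ($112,200): $112,200
Trebled: 3 × $112,200 = $336,600
Attorney fees: 30% of $336,600 = $100,980
Total before cap: $336,600 + $100,980 = $437,580
Cap at $740,300: $437,580 is within the cap, no reduction.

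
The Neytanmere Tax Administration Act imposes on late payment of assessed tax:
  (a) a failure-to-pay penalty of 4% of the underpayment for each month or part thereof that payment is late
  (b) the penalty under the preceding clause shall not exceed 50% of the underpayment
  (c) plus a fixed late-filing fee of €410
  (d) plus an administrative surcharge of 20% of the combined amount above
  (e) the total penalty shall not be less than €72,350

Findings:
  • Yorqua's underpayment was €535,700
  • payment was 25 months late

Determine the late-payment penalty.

Accrued rate: 4% × 25 = 100%, capped at 50% → 50%
Failure-to-pay penalty: 50% of €535,700 = €267,850
Penalty before surcharge: €267,850 + €410 = €268,260
Administrative surcharge: 20% of €268,260 = €53,652
Total penalty: €268,260 + €53,652 = €321,912
Minimum €72,350: €321,912 meets the minimum, no increase.

€321,912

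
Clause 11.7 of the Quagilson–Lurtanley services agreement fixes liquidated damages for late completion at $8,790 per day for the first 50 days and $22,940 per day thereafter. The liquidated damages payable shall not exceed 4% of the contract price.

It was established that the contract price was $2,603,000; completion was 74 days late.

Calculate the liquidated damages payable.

First 50 days: 50 × $8,790 = $439,500
Remaining days: (74 − 50) × $22,940 = $550,560
Accrued per-day damages: $439,500 + $550,560 = $990,060
Cap: 4% of $2,603,000 = $104,120
Cap at $104,120: $990,060 exceeds the cap → $104,120

$104,120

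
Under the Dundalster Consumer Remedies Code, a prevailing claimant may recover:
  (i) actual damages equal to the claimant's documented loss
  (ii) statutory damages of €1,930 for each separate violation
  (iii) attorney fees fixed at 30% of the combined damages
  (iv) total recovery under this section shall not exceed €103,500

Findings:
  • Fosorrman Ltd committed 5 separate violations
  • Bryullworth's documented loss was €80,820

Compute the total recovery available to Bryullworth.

Statutory damages: 5 × €1,930 = €9,650
Combined damages: €80,820 + €9,650 = €90,470
Attorney fees: 30% of €90,470 = €27,141
Total before cap: €90,470 + €27,141 = €117,611
Cap at €103,500: €117,611 exceeds the cap → €103,500

€103,500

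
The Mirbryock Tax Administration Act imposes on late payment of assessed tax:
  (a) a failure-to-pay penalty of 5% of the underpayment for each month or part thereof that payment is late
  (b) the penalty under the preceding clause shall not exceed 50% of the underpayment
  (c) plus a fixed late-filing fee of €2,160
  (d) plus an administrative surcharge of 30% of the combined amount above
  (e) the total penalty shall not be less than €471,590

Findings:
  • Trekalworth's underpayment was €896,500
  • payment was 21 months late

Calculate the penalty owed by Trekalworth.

Accrued rate: 5% × 21 = 105%, capped at 50% → 50%
Failure-to-pay penalty: 50% of €896,500 = €448,250
Penalty before surcharge: €448,250 + €2,160 = €450,410
Administrative surcharge: 30% of €450,410 = €135,123
Total penalty: €450,410 + €135,123 = €585,533
Minimum €471,590: €585,533 meets the minimum, no increase.

€585,533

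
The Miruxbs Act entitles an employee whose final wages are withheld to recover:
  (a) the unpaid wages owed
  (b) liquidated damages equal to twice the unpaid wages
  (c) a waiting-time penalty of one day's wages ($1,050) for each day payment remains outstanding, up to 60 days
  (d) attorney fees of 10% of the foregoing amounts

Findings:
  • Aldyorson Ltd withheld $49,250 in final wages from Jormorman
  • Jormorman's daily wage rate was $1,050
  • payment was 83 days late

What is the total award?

$231,825

Doubled: 2 × $49,250 = $98,500
Penalty days: min(83, 60) = 60
Waiting-time penalty: 60 × $1,050 = $63,000
Subtotal: $49,250 + $98,500 + $63,000 = $210,750
Attorney fees: 10% of $210,750 = $21,075
Total award: $210,750 + $21,075 = $231,825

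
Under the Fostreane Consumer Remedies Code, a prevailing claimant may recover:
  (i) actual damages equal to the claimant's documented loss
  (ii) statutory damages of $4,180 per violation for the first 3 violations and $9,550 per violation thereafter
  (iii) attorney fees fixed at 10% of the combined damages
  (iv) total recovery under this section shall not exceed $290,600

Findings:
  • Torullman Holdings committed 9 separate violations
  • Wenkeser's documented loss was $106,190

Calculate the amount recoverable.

First 3 violations: 3 × $4,180 = $12,540
Remaining violations: (9 − 3) × $9,550 = $57,300
Statutory damages: $12,540 + $57,300 = $69,840
Combined damages: $106,190 + $69,840 = $176,030
Attorney fees: 10% of $176,030 = $17,603
Total before cap: $176,030 + $17,603 = $193,633
Cap at $290,600: $193,633 is within the cap, no reduction.

$193,633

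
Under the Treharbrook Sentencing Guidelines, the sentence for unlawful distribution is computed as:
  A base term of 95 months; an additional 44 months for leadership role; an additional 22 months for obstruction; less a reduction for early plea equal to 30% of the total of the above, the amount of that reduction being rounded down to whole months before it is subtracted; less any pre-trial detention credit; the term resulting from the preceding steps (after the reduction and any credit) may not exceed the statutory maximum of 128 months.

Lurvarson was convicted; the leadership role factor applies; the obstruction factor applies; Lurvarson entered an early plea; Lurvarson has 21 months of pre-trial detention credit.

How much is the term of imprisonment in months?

Leadership role enhancement: +44 months
Obstruction enhancement: +22 months
Adjusted term: 95 months + 44 months + 22 months = 161 months
Early plea reduction: 30% of 161 months = 48 months (rounded down)
After reduction: 161 − 48 = 113 months
Less pre-trial detention credit: 113 months − 21 months = 92 months
Cap at 128 months: 92 months is within the cap, no reduction.

92 months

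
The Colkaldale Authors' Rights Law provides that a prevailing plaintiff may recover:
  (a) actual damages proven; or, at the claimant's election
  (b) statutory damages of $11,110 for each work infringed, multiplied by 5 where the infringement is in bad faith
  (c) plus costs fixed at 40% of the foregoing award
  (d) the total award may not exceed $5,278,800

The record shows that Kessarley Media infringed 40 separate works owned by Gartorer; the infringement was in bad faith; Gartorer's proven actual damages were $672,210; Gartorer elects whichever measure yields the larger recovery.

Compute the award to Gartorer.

$3,110,800

Statutory damages: 40 × $11,110 = $444,400
Multiplied by 5: 5 × $444,400 = $2,222,000
Greater of actual damages ($672,210) or enhanced statutory damages ($2,222,000): $2,222,000
Costs: 40% of $2,222,000 = $888,800
Award plus costs: $2,222,000 + $888,800 = $3,110,800
Cap at $5,278,800: $3,110,800 is within the cap, no reduction.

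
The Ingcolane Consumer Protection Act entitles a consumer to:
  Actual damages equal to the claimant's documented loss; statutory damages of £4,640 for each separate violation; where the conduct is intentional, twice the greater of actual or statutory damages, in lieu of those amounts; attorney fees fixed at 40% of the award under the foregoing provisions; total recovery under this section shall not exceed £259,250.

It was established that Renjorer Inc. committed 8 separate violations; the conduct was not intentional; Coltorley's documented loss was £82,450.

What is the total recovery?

£167,398

Statutory damages: 8 × £4,640 = £37,120
Conduct not intentional: the in-lieu enhancement does not apply.
Actual plus statutory damages: £82,450 + £37,120 = £119,570
Attorney fees: 40% of £119,570 = £47,828
Total before cap: £119,570 + £47,828 = £167,398
Cap at £259,250: £167,398 is within the cap, no reduction.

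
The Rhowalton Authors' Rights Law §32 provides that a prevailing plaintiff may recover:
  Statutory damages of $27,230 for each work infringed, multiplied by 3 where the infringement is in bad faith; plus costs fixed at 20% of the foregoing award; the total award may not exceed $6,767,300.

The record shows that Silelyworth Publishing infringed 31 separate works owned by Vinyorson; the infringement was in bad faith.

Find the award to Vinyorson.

Statutory damages: 31 × $27,230 = $844,130
Trebled: 3 × $844,130 = $2,532,390
Costs: 20% of $2,532,390 = $506,478
Award plus costs: $2,532,390 + $506,478 = $3,038,868
Cap at $6,767,300: $3,038,868 is within the cap, no reduction.

$3,038,868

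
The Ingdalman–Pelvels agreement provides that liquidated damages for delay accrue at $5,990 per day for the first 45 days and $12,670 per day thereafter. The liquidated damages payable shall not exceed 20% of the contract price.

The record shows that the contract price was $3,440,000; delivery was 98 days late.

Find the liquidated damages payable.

$688,000

First 45 days: 45 × $5,990 = $269,550
Remaining days: (98 − 45) × $12,670 = $671,510
Accrued per-day damages: $269,550 + $671,510 = $941,060
Cap: 20% of $3,440,000 = $688,000
Cap at $688,000: $941,060 exceeds the cap → $688,000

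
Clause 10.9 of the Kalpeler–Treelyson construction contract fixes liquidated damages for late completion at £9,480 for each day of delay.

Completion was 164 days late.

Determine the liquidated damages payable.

£1,554,720

Per-day damages: 164 × £9,480 = £1,554,720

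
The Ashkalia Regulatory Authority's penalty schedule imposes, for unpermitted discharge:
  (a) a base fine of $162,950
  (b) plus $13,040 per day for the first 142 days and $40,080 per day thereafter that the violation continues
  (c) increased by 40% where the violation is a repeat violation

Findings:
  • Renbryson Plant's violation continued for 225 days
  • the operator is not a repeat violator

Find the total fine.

$5,341,270

First 142 days: 142 × $13,040 = $1,851,680
Remaining days: (225 − 142) × $40,080 = $3,326,640
Per-day component: $1,851,680 + $3,326,640 = $5,178,320
Base plus per-day: $162,950 + $5,178,320 = $5,341,270
The operator is not a repeat violator: no 40% increase.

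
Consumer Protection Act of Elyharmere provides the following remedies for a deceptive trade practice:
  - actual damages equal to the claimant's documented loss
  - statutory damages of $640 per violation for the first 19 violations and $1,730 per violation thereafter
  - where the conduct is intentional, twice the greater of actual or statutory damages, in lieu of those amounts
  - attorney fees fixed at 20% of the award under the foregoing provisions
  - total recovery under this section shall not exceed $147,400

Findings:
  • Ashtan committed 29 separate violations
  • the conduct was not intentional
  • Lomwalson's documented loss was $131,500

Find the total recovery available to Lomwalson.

$147,400

First 19 violations: 19 × $640 = $12,160
Remaining violations: (29 − 19) × $1,730 = $17,300
Statutory damages: $12,160 + $17,300 = $29,460
Conduct not intentional: the in-lieu enhancement does not apply.
Actual plus statutory damages: $131,500 + $29,460 = $160,960
Attorney fees: 20% of $160,960 = $32,192
Total before cap: $160,960 + $32,192 = $193,152
Cap at $147,400: $193,152 exceeds the cap → $147,400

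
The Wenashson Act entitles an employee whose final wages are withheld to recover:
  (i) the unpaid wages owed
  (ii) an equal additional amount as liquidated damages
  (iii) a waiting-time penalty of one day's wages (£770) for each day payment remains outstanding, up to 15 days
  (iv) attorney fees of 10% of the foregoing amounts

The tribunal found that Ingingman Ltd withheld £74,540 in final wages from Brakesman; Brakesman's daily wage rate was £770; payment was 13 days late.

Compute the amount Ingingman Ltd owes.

Liquidated damages (equal amount): £74,540
Penalty days: min(13, 15) = 13
Waiting-time penalty: 13 × £770 = £10,010
Subtotal: £74,540 + £74,540 + £10,010 = £159,090
Attorney fees: 10% of £159,090 = £15,909
Total award: £159,090 + £15,909 = £174,999

£174,999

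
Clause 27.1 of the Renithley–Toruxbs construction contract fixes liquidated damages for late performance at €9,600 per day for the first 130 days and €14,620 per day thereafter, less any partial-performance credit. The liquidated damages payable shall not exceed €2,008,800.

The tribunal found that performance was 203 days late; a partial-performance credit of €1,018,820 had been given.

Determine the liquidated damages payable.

Liquidated damages: €1,296,440

First 130 days: 130 × €9,600 = €1,248,000
Remaining days: (203 − 130) × €14,620 = €1,067,260
Accrued per-day damages: €1,248,000 + €1,067,260 = €2,315,260
Less partial-performance credit: €2,315,260 − €1,018,820 = €1,296,440
Cap at €2,008,800: €1,296,440 is within the cap, no reduction.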